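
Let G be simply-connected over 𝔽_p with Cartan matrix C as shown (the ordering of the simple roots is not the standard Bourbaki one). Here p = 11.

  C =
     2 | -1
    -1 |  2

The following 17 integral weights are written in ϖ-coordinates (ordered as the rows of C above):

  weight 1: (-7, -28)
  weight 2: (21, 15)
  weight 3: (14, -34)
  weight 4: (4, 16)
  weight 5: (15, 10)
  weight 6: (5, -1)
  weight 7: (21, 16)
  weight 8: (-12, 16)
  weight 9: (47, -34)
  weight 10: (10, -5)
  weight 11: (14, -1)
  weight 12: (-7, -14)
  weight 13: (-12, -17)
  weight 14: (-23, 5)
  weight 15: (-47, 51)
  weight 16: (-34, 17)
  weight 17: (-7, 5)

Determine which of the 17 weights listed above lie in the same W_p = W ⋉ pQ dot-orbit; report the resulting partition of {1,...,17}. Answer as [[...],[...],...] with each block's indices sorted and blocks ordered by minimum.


A_2 Cartan matrix, 2 simple roots permuted; ρ=(1,1).

Alcove-folded reps (p=11, 17 weights, presented ϖ-order):

    [1] (6, 0)
    [2] (6, 0)
    [3] (7, 4)
    [4] (6, 0)
    [5] (5, 0)
    [6] (6, 0)
    [7] (5, 0)
    [8] (5, 0)
    [9] (7, 4)
    [10] (7, 4)
    [11] (7, 4)
    [12] (3, 2)
    [13] (5, 0)
    [14] (5, 0)
    [15] (3, 2)
    [16] (7, 4)
    [17] (6, 0)

4 distinct reps among the 17 weights ⇒ 4 W_11-linkage classes:

[[1, 2, 4, 6, 17], [3, 9, 10, 11, 16], [5, 7, 8, 13, 14], [12, 15]]


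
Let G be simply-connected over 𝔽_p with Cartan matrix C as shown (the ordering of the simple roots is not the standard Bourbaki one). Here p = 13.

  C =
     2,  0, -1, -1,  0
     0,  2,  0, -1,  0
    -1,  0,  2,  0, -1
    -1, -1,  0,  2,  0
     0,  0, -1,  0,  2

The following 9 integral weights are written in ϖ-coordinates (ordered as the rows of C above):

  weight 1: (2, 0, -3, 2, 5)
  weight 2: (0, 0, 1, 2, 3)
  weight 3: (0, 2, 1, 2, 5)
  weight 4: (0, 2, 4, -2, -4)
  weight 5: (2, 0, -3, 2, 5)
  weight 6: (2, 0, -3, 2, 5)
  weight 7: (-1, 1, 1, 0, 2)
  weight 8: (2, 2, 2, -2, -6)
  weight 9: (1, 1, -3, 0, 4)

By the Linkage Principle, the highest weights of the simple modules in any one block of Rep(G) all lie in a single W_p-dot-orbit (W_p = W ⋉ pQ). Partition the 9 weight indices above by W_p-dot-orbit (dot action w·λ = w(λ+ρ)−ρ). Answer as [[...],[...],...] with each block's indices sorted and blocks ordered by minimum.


Root system A_5: the 5×5 matrix C matches after relabeling.

λ_j+ρ reflected into Ā_13 (⟨·,θ^∨⟩≤13); 5-tuples as given:

  1: (1, 1, 2, 3, 4)
  2: (1, 1, 2, 3, 4)
  3: (1, 1, 2, 3, 4)
  4: (0, 2, 2, 1, 3)
  5: (1, 1, 2, 3, 4)
  6: (1, 1, 2, 3, 4)
  7: (0, 2, 2, 1, 3)
  8: (0, 2, 2, 1, 3)
  9: (0, 2, 2, 1, 3)

The 9 indices split into 2 linkage classes (same alcove rep ⇔ same W_13-dot-orbit):

[[1, 2, 3, 5, 6], [4, 7, 8, 9]]


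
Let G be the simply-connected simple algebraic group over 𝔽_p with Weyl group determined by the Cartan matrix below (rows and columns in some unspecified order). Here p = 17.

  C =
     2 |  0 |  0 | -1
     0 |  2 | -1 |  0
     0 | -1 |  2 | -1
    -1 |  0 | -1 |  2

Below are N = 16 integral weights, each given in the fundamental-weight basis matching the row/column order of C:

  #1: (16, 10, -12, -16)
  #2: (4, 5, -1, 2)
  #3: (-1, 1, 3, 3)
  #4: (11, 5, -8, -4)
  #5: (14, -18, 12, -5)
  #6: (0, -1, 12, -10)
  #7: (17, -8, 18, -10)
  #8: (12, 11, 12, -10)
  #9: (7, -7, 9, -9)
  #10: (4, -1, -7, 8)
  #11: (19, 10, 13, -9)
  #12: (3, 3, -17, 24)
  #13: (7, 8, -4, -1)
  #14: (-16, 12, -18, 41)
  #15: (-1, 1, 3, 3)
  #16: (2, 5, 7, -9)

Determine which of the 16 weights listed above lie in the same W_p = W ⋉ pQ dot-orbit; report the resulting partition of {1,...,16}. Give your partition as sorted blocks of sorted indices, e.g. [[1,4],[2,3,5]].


A_4 Cartan matrix, 4 simple roots permuted; ρ=(1,1,1,1).

λ_j+ρ reflected into Ā_17 (⟨·,θ^∨⟩≤17); 4-tuples as given:

    λ_1+ρ ↦ (0, 6, 0, 2)
    λ_2+ρ ↦ (5, 6, 0, 3)
    λ_3+ρ ↦ (0, 2, 4, 4)
    λ_4+ρ ↦ (2, 3, 1, 6)
    λ_5+ρ ↦ (0, 2, 4, 4)
    λ_6+ρ ↦ (8, 0, 4, 1)
    λ_7+ρ ↦ (2, 3, 1, 6)
    λ_8+ρ ↦ (8, 0, 4, 1)
    λ_9+ρ ↦ (0, 2, 4, 4)
    λ_10+ρ ↦ (5, 6, 0, 3)
    λ_11+ρ ↦ (5, 6, 0, 3)
    λ_12+ρ ↦ (8, 0, 4, 1)
    λ_13+ρ ↦ (5, 6, 0, 3)
    λ_14+ρ ↦ (4, 7, 0, 4)
    λ_15+ρ ↦ (0, 2, 4, 4)
    λ_16+ρ ↦ (5, 6, 0, 3)

Linkage partition of the 16 weights (6 classes, p=17):

[[1], [2, 10, 11, 13, 16], [3, 5, 9, 15], [4, 7], [6, 8, 12], [14]]


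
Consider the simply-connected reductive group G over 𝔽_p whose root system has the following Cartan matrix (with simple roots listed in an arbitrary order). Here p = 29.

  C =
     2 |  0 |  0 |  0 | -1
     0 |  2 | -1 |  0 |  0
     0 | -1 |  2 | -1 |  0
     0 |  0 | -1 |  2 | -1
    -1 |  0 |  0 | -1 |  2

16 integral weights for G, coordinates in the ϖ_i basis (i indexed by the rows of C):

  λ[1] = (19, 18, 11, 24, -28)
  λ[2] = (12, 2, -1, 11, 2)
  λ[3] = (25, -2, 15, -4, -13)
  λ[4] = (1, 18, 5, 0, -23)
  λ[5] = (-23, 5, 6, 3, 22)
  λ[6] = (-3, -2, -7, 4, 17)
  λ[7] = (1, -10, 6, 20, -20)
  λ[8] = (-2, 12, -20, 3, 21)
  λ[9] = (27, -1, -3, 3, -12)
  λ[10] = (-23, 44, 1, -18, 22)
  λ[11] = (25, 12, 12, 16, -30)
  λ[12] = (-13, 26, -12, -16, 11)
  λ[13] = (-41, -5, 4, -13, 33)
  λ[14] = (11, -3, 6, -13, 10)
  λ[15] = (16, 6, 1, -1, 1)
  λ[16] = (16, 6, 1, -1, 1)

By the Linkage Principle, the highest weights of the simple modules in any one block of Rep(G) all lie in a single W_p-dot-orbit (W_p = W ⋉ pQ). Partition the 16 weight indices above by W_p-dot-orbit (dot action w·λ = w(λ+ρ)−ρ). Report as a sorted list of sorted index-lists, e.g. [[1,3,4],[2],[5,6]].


C ↔ A_5 under row/col permutation; |W(A_5)| = 720.

Folding the 16 weights λ_j+ρ into Ā_29 (reps in the given 5-coord order):

  λ_1 → (17, 7, 2, 0, 2)
  λ_2 → (11, 1, 0, 12, 3)
  λ_3 → (11, 1, 0, 12, 3)
  λ_4 → (1, 4, 2, 13, 6)
  λ_5 → (11, 5, 2, 4, 1)
  λ_6 → (2, 5, 1, 1, 14)
  λ_7 → (17, 7, 2, 0, 2)
  λ_8 → (1, 4, 2, 13, 6)
  λ_9 → (17, 7, 2, 0, 2)
  λ_10 → (2, 5, 1, 1, 14)
  λ_11 → (11, 1, 0, 12, 3)
  λ_12 → (11, 1, 0, 12, 3)
  λ_13 → (11, 5, 2, 4, 1)
  λ_14 → (11, 5, 2, 4, 1)
  λ_15 → (17, 7, 2, 0, 2)
  λ_16 → (17, 7, 2, 0, 2)

The 16 indices split into 5 linkage classes (same alcove rep ⇔ same W_29-dot-orbit):

[[1, 7, 9, 15, 16], [2, 3, 11, 12], [4, 8], [5, 13, 14], [6, 10]]


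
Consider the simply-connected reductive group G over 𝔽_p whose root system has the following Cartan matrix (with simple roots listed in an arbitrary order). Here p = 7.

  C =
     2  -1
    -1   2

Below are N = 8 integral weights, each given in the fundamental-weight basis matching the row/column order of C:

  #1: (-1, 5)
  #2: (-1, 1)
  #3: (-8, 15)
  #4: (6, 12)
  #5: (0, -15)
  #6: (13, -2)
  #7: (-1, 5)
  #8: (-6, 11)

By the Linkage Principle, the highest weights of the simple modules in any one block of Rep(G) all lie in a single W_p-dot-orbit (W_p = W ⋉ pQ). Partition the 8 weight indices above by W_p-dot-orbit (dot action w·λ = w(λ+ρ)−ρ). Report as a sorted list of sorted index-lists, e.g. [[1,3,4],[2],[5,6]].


C ↔ A_2 under row/col permutation; |W(A_2)| = 6.

Each λ_j+ρ reduced to Ā_7; 2-tuples below use C's row order:

  1: (0, 6) · 2: (0, 2) · 3: (0, 2) · 4: (0, 6) · 5: (0, 6) · 6: (0, 6) · 7: (0, 6) · 8: (0, 2)

Grouping the 8 weights by Ā_7-representative: 2 linkage classes.

[[1, 4, 5, 6, 7], [2, 3, 8]]


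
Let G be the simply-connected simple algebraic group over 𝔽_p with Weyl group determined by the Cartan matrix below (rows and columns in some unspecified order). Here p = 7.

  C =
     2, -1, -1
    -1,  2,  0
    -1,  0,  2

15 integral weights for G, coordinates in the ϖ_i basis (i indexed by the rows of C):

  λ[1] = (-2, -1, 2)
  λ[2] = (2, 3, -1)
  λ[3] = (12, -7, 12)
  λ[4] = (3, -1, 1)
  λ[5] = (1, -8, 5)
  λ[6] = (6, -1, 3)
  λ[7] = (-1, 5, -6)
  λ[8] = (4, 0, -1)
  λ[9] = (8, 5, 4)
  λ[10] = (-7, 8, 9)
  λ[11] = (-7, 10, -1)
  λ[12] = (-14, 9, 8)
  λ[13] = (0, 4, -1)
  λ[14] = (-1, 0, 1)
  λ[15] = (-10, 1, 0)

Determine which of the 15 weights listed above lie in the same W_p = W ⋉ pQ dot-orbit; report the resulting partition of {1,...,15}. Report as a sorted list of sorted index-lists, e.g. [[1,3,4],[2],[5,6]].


A_3 Cartan matrix, 3 simple roots permuted; ρ=(1,1,1).

Folding the 15 weights λ_j+ρ into Ā_7 (reps in the given 3-coord order):

  λ_1+ρ ↦ (0, 1, 2) · λ_2+ρ ↦ (3, 4, 0) · λ_3+ρ ↦ (1, 5, 0) · λ_4+ρ ↦ (4, 0, 2) · λ_5+ρ ↦ (5, 1, 0) · λ_6+ρ ↦ (3, 4, 0) · λ_7+ρ ↦ (5, 1, 0) · λ_8+ρ ↦ (5, 1, 0) · λ_9+ρ ↦ (5, 1, 0) · λ_10+ρ ↦ (1, 3, 2) · λ_11+ρ ↦ (0, 1, 2) · λ_12+ρ ↦ (1, 3, 2) · λ_13+ρ ↦ (1, 5, 0) · λ_14+ρ ↦ (0, 1, 2) · λ_15+ρ ↦ (5, 1, 0)

Linkage partition of the 15 weights (6 classes, p=7):

[[1, 11, 14], [2, 6], [3, 13], [4], [5, 7, 8, 9, 15], [10, 12]]


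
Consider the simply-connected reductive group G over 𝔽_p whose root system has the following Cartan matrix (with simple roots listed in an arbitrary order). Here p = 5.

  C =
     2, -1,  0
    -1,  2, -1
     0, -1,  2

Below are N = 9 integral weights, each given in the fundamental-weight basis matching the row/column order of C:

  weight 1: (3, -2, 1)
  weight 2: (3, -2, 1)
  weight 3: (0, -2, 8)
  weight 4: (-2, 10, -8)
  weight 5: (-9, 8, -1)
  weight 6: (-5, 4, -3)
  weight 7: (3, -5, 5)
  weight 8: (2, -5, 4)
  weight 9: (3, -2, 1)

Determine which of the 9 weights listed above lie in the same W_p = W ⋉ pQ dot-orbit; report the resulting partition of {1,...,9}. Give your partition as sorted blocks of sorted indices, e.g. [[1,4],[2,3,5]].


Dynkin diagram of C (from the 4 off-diagonal −1 entries): A_3.

λ_j+ρ reflected into Ā_5 (⟨·,θ^∨⟩≤5); 3-tuples as given:

    λ_1 → (3, 1, 1)
    λ_2 → (3, 1, 1)
    λ_3 → (1, 3, 1)
    λ_4 → (3, 1, 1)
    λ_5 → (1, 3, 1)
    λ_6 → (3, 1, 1)
    λ_7 → (1, 3, 1)
    λ_8 → (1, 3, 1)
    λ_9 → (3, 1, 1)

Partition of {1..9} into 2 W_5-dot-orbits:

[[1, 2, 4, 6, 9], [3, 5, 7, 8]]


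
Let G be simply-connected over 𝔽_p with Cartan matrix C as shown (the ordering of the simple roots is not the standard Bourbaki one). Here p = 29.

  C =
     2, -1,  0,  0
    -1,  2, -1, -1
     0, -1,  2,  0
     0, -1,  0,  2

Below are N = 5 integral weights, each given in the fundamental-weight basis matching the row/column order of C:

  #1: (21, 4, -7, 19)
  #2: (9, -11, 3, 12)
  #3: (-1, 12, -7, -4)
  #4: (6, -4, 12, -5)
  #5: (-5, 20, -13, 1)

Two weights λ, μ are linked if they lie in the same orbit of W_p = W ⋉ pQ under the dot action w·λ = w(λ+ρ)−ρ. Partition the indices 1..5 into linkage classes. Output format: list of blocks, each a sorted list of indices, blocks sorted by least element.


Dynkin diagram of C (from the 6 off-diagonal −1 entries): D_4.

λ_j+ρ reflected into Ā_29 (⟨·,θ^∨⟩≤29); 4-tuples as given:

  [1] (4, 5, 12, 2);  [2] (0, 4, 6, 3);  [3] (0, 4, 6, 3);  [4] (0, 4, 6, 3);  [5] (4, 5, 12, 2)

Grouping the 5 weights by Ā_29-representative: 2 linkage classes.

[[1, 5], [2, 3, 4]]


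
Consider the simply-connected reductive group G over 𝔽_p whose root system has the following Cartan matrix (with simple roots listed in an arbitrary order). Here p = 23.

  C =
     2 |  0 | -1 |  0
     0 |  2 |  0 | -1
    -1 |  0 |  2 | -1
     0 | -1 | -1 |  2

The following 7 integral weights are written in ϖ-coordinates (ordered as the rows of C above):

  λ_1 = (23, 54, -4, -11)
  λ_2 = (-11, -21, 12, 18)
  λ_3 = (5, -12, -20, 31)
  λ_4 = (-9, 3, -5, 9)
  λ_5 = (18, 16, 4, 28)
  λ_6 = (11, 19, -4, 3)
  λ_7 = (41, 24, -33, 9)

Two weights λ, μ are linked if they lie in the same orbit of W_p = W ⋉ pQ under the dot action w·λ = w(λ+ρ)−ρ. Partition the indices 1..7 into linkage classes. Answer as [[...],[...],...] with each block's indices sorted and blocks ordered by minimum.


Cartan matrix: type A_4 (|W|=120); un-permuting the 4 rows.

Each λ_j+ρ reduced to Ā_23; 4-tuples below use C's row order:

  λ_1+ρ ↦ (1, 10, 2, 1) · λ_2+ρ ↦ (1, 10, 2, 1) · λ_3+ρ ↦ (4, 2, 6, 2) · λ_4+ρ ↦ (4, 2, 6, 2) · λ_5+ρ ↦ (0, 4, 6, 12) · λ_6+ρ ↦ (1, 10, 2, 1) · λ_7+ρ ↦ (1, 10, 2, 1)

These 7 weights hit 3 W_23-dot-orbits; sizes (4, 2, 1):

[[1, 2, 6, 7], [3, 4], [5]]


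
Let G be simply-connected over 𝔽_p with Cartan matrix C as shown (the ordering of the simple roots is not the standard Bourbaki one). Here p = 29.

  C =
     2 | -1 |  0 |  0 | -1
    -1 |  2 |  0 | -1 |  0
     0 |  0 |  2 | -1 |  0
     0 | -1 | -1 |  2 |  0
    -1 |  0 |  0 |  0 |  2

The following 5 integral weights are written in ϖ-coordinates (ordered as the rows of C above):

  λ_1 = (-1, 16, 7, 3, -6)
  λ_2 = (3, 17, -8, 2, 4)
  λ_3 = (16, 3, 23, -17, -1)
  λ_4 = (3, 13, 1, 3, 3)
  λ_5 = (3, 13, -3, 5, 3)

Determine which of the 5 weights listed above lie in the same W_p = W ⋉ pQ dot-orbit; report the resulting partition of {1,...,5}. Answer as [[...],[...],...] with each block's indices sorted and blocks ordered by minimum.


Type A_5, rank 5, |W|=720; reorder rows/cols to standard.

Each λ_j+ρ reduced to Ā_29; 5-tuples below use C's row order:

  λ_1+ρ ↦ (5, 12, 8, 4, 0);  λ_2+ρ ↦ (4, 14, 2, 4, 4);  λ_3+ρ ↦ (5, 12, 8, 4, 0);  λ_4+ρ ↦ (4, 14, 2, 4, 4);  λ_5+ρ ↦ (4, 14, 2, 4, 4)

Linkage partition of the 5 weights (2 classes, p=29):

[[1, 3], [2, 4, 5]]


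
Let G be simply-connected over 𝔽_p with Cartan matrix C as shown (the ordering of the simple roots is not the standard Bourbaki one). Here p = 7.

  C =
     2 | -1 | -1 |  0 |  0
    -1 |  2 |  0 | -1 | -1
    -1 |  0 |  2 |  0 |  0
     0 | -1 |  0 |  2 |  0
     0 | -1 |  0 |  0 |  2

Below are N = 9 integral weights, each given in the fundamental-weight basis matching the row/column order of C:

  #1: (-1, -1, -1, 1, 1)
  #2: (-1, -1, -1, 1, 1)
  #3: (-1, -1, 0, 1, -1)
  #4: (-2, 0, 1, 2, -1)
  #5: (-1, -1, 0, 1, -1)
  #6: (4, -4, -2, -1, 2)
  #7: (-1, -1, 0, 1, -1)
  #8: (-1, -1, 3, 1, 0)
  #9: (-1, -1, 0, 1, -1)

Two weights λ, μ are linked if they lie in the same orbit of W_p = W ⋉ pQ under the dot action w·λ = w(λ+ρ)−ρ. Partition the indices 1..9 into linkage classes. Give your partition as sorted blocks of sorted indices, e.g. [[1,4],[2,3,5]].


Root system D_5: the 5×5 matrix C matches after relabeling.

W_7-reps of the 9 weights in Ā_7 (same 5-coord order as C):

  λ_1+ρ ↦ (0, 0, 0, 2, 2);  λ_2+ρ ↦ (0, 0, 0, 2, 2);  λ_3+ρ ↦ (0, 0, 1, 2, 0);  λ_4+ρ ↦ (1, 0, 1, 3, 0);  λ_5+ρ ↦ (0, 0, 1, 2, 0);  λ_6+ρ ↦ (1, 0, 1, 3, 0);  λ_7+ρ ↦ (0, 0, 1, 2, 0);  λ_8+ρ ↦ (0, 0, 4, 2, 1);  λ_9+ρ ↦ (0, 0, 1, 2, 0)

4 distinct reps among the 9 weights ⇒ 4 W_7-linkage classes:

[[1, 2], [3, 5, 7, 9], [4, 6], [8]]


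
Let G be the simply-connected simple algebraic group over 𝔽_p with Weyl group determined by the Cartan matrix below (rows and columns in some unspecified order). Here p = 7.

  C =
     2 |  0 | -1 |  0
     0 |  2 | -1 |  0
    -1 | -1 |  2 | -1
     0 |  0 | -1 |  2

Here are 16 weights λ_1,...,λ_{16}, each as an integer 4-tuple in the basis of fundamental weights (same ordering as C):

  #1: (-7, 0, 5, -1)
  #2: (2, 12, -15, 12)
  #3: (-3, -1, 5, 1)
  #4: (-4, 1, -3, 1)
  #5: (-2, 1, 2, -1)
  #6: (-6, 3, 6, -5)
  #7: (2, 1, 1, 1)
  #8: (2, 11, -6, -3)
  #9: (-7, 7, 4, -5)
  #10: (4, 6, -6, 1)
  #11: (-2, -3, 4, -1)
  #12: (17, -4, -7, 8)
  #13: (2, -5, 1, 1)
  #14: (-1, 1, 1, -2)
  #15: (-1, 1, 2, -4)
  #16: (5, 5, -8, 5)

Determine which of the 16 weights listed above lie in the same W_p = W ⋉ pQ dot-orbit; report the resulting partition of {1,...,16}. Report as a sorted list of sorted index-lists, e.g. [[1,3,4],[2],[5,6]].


Type D_4, rank 4, |W|=192; reorder rows/cols to standard.

Ā_7 reps of the 16 weights (D_4, coords as presented):

    [1] (6, 1, 0, 0)
    [2] (1, 1, 0, 1)
    [3] (1, 1, 0, 1)
    [4] (1, 0, 2, 0)
    [5] (1, 2, 2, 0)
    [6] (1, 0, 2, 0)
    [7] (1, 0, 2, 0)
    [8] (1, 0, 2, 0)
    [9] (1, 1, 0, 1)
    [10] (0, 2, 0, 3)
    [11] (1, 2, 2, 0)
    [12] (1, 2, 2, 0)
    [13] (1, 2, 2, 0)
    [14] (0, 2, 1, 1)
    [15] (0, 2, 0, 3)
    [16] (1, 1, 0, 1)

These 16 weights hit 6 W_7-dot-orbits; sizes (1, 4, 4, 4, 2, 1):

[[1], [2, 3, 9, 16], [4, 6, 7, 8], [5, 11, 12, 13], [10, 15], [14]]


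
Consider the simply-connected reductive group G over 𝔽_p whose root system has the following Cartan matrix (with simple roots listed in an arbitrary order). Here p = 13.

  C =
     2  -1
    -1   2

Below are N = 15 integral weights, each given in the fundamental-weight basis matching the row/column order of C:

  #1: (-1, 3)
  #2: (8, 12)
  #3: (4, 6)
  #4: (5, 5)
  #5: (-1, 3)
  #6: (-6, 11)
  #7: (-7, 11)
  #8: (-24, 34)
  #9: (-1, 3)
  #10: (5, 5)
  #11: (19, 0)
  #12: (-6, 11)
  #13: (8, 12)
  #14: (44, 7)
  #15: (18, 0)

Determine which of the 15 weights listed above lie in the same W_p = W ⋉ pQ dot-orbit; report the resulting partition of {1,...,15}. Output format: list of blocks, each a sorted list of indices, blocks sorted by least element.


Dynkin diagram of C (from the 2 off-diagonal −1 entries): A_2.

λ_j+ρ reflected into Ā_13 (⟨·,θ^∨⟩≤13); 2-tuples as given:

  λ_1+ρ ↦ (0, 4)
  λ_2+ρ ↦ (0, 4)
  λ_3+ρ ↦ (5, 7)
  λ_4+ρ ↦ (6, 6)
  λ_5+ρ ↦ (0, 4)
  λ_6+ρ ↦ (5, 7)
  λ_7+ρ ↦ (6, 6)
  λ_8+ρ ↦ (9, 1)
  λ_9+ρ ↦ (0, 4)
  λ_10+ρ ↦ (6, 6)
  λ_11+ρ ↦ (5, 7)
  λ_12+ρ ↦ (5, 7)
  λ_13+ρ ↦ (0, 4)
  λ_14+ρ ↦ (5, 7)
  λ_15+ρ ↦ (6, 6)

Partition of {1..15} into 4 W_13-dot-orbits:

[[1, 2, 5, 9, 13], [3, 6, 11, 12, 14], [4, 7, 10, 15], [8]]


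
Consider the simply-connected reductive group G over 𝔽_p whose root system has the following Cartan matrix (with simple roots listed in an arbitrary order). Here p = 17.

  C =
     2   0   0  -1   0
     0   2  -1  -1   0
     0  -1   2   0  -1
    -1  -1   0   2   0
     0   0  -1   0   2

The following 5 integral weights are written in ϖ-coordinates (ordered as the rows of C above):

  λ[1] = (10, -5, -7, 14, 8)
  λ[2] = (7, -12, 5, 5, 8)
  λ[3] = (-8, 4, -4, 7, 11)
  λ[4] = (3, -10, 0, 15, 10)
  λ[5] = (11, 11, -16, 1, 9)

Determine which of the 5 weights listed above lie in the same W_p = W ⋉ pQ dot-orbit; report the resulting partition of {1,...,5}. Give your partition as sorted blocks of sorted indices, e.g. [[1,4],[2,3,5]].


C ↔ A_5 under row/col permutation; |W(A_5)| = 720.

Folding the 5 weights λ_j+ρ into Ā_17 (reps in the given 5-coord order):

    [1] (2, 1, 5, 5, 3)
    [2] (2, 1, 5, 5, 3)
    [3] (2, 2, 3, 1, 4)
    [4] (2, 1, 5, 5, 3)
    [5] (2, 2, 3, 1, 4)

2 distinct reps among the 5 weights ⇒ 2 W_17-linkage classes:

[[1, 2, 4], [3, 5]]


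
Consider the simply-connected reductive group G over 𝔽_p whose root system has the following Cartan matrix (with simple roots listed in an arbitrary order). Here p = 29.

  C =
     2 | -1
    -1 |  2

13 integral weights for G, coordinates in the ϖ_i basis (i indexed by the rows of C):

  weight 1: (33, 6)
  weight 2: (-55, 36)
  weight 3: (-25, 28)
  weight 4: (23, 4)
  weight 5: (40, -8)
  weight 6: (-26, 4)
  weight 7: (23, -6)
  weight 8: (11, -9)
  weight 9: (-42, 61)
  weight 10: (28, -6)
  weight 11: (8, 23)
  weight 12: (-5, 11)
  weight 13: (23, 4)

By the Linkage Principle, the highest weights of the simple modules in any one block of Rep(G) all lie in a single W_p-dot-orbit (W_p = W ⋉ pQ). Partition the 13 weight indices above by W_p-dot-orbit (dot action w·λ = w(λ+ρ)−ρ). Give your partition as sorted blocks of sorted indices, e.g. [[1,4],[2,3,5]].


Type A_2, rank 2, |W|=6; reorder rows/cols to standard.

Ā_29 reps of the 13 weights (A_2, coords as presented):

  [1] (17, 5);  [2] (4, 8);  [3] (24, 5);  [4] (24, 5);  [5] (17, 5);  [6] (5, 20);  [7] (19, 5);  [8] (4, 8);  [9] (4, 8);  [10] (24, 5);  [11] (5, 20);  [12] (4, 8);  [13] (24, 5)

Grouping the 13 weights by Ā_29-representative: 5 linkage classes.

[[1, 5], [2, 8, 9, 12], [3, 4, 10, 13], [6, 11], [7]]


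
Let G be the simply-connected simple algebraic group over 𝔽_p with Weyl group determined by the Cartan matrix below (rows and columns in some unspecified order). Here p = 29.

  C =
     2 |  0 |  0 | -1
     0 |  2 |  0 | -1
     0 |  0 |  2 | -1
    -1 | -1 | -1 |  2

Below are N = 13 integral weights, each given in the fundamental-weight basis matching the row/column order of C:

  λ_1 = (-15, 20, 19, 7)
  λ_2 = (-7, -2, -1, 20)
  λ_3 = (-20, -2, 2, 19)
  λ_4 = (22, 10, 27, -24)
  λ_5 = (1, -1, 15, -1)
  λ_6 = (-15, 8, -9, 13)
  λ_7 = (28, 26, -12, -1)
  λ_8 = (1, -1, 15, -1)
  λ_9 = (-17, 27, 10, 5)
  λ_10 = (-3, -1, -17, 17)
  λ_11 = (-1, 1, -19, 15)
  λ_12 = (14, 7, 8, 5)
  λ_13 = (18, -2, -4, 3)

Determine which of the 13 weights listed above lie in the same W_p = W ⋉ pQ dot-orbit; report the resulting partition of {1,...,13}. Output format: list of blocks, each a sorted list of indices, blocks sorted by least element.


Root system D_4: the 4×4 matrix C matches after relabeling.

W_29-reps of the 13 weights in Ā_29 (same 4-coord order as C):

  λ_1+ρ ↦ (6, 1, 0, 8);  λ_2+ρ ↦ (6, 1, 0, 8);  λ_3+ρ ↦ (19, 1, 3, 0);  λ_4+ρ ↦ (0, 12, 5, 1);  λ_5+ρ ↦ (2, 0, 16, 0);  λ_6+ρ ↦ (6, 1, 0, 8);  λ_7+ρ ↦ (2, 0, 16, 0);  λ_8+ρ ↦ (2, 0, 16, 0);  λ_9+ρ ↦ (0, 12, 5, 1);  λ_10+ρ ↦ (2, 0, 16, 0);  λ_11+ρ ↦ (2, 0, 16, 0);  λ_12+ρ ↦ (6, 1, 0, 8);  λ_13+ρ ↦ (19, 1, 3, 0)

Grouping the 13 weights by Ā_29-representative: 4 linkage classes.

[[1, 2, 6, 12], [3, 13], [4, 9], [5, 7, 8, 10, 11]]


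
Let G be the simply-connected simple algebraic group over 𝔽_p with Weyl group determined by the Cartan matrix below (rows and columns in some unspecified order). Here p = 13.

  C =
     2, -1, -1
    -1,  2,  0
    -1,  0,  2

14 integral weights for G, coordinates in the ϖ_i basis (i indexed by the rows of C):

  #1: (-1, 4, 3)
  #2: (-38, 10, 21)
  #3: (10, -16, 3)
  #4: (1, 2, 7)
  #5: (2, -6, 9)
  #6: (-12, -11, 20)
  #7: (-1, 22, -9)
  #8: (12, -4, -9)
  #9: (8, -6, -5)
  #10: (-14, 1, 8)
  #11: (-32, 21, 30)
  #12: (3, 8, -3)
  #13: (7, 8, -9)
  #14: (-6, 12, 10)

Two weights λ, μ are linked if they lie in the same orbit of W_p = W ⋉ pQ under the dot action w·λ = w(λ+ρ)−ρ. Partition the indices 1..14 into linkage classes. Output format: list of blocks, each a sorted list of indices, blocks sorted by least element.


Type A_3, rank 3, |W|=24; reorder rows/cols to standard.

Each λ_j+ρ reduced to Ā_13; 3-tuples below use C's row order:

  λ_1+ρ ↦ (0, 5, 4) · λ_2+ρ ↦ (2, 9, 2) · λ_3+ρ ↦ (2, 9, 2) · λ_4+ρ ↦ (2, 3, 8) · λ_5+ρ ↦ (2, 3, 8) · λ_6+ρ ↦ (2, 3, 8) · λ_7+ρ ↦ (2, 3, 8) · λ_8+ρ ↦ (2, 3, 8) · λ_9+ρ ↦ (0, 5, 4) · λ_10+ρ ↦ (2, 9, 2) · λ_11+ρ ↦ (0, 5, 4) · λ_12+ρ ↦ (2, 9, 2) · λ_13+ρ ↦ (0, 5, 4) · λ_14+ρ ↦ (5, 2, 0)

Partition of {1..14} into 4 W_13-dot-orbits:

[[1, 9, 11, 13], [2, 3, 10, 12], [4, 5, 6, 7, 8], [14]]


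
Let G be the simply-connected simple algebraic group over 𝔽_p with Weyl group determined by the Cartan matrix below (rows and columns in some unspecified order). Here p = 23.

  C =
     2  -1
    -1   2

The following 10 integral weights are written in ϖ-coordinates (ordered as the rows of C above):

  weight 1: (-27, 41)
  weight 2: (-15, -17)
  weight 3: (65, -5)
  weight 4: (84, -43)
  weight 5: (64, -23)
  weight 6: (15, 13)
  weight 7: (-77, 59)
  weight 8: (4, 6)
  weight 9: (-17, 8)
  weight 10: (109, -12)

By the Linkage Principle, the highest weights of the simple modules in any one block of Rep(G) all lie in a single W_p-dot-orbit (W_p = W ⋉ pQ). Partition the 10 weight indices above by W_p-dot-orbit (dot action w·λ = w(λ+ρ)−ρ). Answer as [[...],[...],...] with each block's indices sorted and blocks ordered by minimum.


Root system A_2: the 2×2 matrix C matches after relabeling.

λ_j+ρ reflected into Ā_23 (⟨·,θ^∨⟩≤23); 2-tuples as given:

  λ_1 → (4, 3) · λ_2 → (9, 7) · λ_3 → (4, 3) · λ_4 → (4, 3) · λ_5 → (19, 1) · λ_6 → (9, 7) · λ_7 → (9, 7) · λ_8 → (5, 7) · λ_9 → (9, 7) · λ_10 → (5, 7)

Linkage partition of the 10 weights (4 classes, p=23):

[[1, 3, 4], [2, 6, 7, 9], [5], [8, 10]]


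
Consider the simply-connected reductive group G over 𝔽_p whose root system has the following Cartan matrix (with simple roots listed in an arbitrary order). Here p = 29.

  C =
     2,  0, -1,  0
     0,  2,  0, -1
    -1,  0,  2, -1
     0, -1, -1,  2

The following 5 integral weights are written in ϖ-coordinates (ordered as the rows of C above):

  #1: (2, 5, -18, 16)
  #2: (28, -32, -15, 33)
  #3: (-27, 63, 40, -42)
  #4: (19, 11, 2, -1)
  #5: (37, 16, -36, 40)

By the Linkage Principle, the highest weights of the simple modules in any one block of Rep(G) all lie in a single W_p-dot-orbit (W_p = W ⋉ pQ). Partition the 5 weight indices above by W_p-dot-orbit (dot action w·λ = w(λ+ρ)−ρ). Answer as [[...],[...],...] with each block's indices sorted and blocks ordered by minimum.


Dynkin diagram of C (from the 6 off-diagonal −1 entries): A_4.

λ_j+ρ reflected into Ā_29 (⟨·,θ^∨⟩≤29); 4-tuples as given:

  1: (14, 6, 3, 0)
  2: (3, 0, 2, 9)
  3: (14, 6, 3, 0)
  4: (14, 6, 3, 0)
  5: (14, 6, 3, 0)

These 5 weights hit 2 W_29-dot-orbits; sizes (4, 1):

[[1, 3, 4, 5], [2]]


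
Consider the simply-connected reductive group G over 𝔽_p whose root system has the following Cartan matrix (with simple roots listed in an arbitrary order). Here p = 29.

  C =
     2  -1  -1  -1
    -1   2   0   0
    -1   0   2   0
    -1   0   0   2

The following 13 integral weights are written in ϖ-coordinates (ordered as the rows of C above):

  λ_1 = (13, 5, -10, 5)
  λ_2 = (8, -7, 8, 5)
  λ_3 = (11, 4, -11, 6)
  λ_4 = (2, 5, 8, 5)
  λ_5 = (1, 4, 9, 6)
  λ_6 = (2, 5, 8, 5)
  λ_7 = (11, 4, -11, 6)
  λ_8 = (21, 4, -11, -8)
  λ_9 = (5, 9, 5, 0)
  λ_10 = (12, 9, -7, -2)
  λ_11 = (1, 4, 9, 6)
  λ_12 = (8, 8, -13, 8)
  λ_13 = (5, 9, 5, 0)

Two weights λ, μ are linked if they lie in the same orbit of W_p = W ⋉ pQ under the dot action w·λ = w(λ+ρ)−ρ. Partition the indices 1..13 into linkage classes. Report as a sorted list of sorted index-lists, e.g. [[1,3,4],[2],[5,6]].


Cartan matrix: type D_4 (|W|=192); un-permuting the 4 rows.

Ā_29 reps of the 13 weights (D_4, coords as presented):

  1: (3, 6, 9, 6)
  2: (3, 6, 9, 6)
  3: (2, 5, 10, 7)
  4: (3, 6, 9, 6)
  5: (2, 5, 10, 7)
  6: (3, 6, 9, 6)
  7: (2, 5, 10, 7)
  8: (2, 5, 10, 7)
  9: (6, 10, 6, 1)
  10: (6, 10, 6, 1)
  11: (2, 5, 10, 7)
  12: (3, 6, 9, 6)
  13: (6, 10, 6, 1)

Linkage partition of the 13 weights (3 classes, p=29):

[[1, 2, 4, 6, 12], [3, 5, 7, 8, 11], [9, 10, 13]]


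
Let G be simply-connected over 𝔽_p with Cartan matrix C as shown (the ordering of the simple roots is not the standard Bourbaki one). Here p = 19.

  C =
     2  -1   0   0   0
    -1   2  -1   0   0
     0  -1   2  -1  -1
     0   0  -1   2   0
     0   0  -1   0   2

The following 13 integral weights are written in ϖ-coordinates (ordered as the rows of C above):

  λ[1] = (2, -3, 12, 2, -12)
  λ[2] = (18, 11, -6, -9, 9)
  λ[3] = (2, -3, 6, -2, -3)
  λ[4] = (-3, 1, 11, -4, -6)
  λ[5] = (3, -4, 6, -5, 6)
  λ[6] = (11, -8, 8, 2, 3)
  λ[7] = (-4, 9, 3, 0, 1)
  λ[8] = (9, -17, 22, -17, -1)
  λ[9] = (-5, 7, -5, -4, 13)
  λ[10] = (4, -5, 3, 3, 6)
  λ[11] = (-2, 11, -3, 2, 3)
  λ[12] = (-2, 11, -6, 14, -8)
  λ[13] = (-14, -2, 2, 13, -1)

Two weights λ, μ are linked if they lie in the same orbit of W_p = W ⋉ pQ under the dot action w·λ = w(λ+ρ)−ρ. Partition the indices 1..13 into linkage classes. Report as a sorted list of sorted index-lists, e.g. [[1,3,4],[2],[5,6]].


Cartan matrix: type D_5 (|W|=1920); un-permuting the 5 rows.

Folding the 13 weights λ_j+ρ into Ā_19 (reps in the given 5-coord order):

  1: (1, 2, 0, 3, 11) · 2: (2, 0, 4, 3, 5) · 3: (1, 2, 2, 1, 2) · 4: (2, 0, 4, 3, 5) · 5: (1, 3, 0, 4, 7) · 6: (1, 2, 2, 1, 2) · 7: (1, 2, 2, 1, 2) · 8: (2, 0, 4, 3, 5) · 9: (1, 3, 0, 4, 7) · 10: (1, 3, 0, 4, 7) · 11: (1, 2, 2, 1, 2) · 12: (2, 0, 4, 3, 5) · 13: (1, 2, 0, 3, 11)

The 13 indices split into 4 linkage classes (same alcove rep ⇔ same W_19-dot-orbit):

[[1, 13], [2, 4, 8, 12], [3, 6, 7, 11], [5, 9, 10]]


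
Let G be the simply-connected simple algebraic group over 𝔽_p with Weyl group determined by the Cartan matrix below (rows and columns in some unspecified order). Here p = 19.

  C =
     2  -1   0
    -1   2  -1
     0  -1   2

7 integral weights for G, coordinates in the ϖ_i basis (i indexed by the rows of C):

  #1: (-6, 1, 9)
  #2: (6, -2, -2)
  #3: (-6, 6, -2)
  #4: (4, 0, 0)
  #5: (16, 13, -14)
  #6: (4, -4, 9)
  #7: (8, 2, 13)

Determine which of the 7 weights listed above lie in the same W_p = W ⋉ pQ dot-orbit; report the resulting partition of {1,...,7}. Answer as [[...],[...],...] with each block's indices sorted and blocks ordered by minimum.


Type A_3, rank 3, |W|=24; reorder rows/cols to standard.

Ā_19 reps of the 7 weights (A_3, coords as presented):

  λ_1+ρ ↦ (2, 3, 7);  λ_2+ρ ↦ (5, 1, 1);  λ_3+ρ ↦ (5, 1, 1);  λ_4+ρ ↦ (5, 1, 1);  λ_5+ρ ↦ (5, 1, 1);  λ_6+ρ ↦ (2, 3, 7);  λ_7+ρ ↦ (2, 3, 7)

2 distinct reps among the 7 weights ⇒ 2 W_19-linkage classes:

[[1, 6, 7], [2, 3, 4, 5]]


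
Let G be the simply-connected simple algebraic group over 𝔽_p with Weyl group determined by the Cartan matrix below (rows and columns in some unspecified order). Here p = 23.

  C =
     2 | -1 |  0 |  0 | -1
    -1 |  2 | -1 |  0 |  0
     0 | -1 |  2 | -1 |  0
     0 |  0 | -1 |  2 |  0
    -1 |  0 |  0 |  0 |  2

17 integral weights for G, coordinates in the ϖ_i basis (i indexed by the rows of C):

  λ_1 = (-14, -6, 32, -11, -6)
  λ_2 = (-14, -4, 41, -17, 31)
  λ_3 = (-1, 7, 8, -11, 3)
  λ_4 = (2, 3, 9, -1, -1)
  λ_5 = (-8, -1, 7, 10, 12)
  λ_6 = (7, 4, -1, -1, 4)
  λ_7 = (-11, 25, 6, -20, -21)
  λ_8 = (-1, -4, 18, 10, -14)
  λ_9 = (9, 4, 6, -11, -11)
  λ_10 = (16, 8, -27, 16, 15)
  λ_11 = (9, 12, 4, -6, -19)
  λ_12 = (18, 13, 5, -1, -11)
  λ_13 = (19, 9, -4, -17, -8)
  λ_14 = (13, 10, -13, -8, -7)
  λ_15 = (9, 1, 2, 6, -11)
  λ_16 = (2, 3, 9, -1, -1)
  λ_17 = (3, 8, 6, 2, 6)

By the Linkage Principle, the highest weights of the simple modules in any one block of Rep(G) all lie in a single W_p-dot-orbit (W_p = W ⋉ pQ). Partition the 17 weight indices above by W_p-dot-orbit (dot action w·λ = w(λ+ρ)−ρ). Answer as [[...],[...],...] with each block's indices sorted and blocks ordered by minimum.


Root system A_5: the 5×5 matrix C matches after relabeling.

Alcove-folded reps (p=23, 17 weights, presented ϖ-order):

  λ_1+ρ ↦ (8, 5, 0, 0, 5) · λ_2+ρ ↦ (4, 9, 3, 4, 0) · λ_3+ρ ↦ (0, 7, 1, 9, 4) · λ_4+ρ ↦ (3, 4, 10, 0, 0) · λ_5+ρ ↦ (0, 7, 1, 9, 4) · λ_6+ρ ↦ (8, 5, 0, 0, 5) · λ_7+ρ ↦ (4, 9, 3, 4, 0) · λ_8+ρ ↦ (4, 9, 3, 4, 0) · λ_9+ρ ↦ (0, 2, 3, 7, 10) · λ_10+ρ ↦ (3, 4, 10, 0, 0) · λ_11+ρ ↦ (8, 5, 0, 0, 5) · λ_12+ρ ↦ (3, 4, 10, 0, 0) · λ_13+ρ ↦ (4, 9, 3, 4, 0) · λ_14+ρ ↦ (0, 7, 1, 9, 4) · λ_15+ρ ↦ (0, 2, 3, 7, 10) · λ_16+ρ ↦ (3, 4, 10, 0, 0) · λ_17+ρ ↦ (4, 9, 3, 4, 0)

Linkage partition of the 17 weights (5 classes, p=23):

[[1, 6, 11], [2, 7, 8, 13, 17], [3, 5, 14], [4, 10, 12, 16], [9, 15]]


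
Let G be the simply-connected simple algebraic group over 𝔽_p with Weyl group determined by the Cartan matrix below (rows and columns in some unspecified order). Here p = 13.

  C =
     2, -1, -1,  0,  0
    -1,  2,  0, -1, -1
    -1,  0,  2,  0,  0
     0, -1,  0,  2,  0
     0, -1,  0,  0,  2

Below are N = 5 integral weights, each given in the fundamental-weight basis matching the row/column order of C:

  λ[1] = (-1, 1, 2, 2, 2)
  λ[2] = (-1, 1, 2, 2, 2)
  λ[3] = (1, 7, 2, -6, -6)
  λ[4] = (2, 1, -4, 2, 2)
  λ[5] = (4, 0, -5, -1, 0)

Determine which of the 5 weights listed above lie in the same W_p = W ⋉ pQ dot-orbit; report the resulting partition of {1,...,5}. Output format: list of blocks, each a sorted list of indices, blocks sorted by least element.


C ↔ D_5 under row/col permutation; |W(D_5)| = 1920.

Folding the 5 weights λ_j+ρ into Ā_13 (reps in the given 5-coord order):

  1: (0, 2, 3, 3, 3) · 2: (0, 2, 3, 3, 3) · 3: (0, 2, 3, 3, 3) · 4: (0, 2, 3, 3, 3) · 5: (1, 1, 4, 0, 1)

Partition of {1..5} into 2 W_13-dot-orbits:

[[1, 2, 3, 4], [5]]


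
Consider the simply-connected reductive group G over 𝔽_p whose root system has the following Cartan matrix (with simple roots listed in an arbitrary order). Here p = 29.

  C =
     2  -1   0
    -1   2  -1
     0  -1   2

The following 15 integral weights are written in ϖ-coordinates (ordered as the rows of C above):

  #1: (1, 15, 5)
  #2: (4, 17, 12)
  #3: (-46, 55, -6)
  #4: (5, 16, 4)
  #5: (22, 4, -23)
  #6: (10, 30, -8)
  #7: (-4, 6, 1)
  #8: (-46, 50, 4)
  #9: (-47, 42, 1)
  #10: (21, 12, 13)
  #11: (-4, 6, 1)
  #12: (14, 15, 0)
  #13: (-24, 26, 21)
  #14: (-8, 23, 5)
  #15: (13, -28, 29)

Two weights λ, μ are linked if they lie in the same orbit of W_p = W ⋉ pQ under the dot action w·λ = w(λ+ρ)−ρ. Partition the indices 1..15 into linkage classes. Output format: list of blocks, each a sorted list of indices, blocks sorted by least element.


Dynkin diagram of C (from the 4 off-diagonal −1 entries): A_3.

W_29-reps of the 15 weights in Ā_29 (same 3-coord order as C):

  1: (2, 16, 6) · 2: (2, 16, 6) · 3: (2, 16, 6) · 4: (6, 17, 5) · 5: (6, 17, 5) · 6: (2, 16, 6) · 7: (3, 4, 2) · 8: (2, 16, 6) · 9: (12, 14, 2) · 10: (2, 7, 6) · 11: (3, 4, 2) · 12: (12, 14, 2) · 13: (3, 4, 2) · 14: (6, 17, 5) · 15: (12, 14, 2)

Grouping the 15 weights by Ā_29-representative: 5 linkage classes.

[[1, 2, 3, 6, 8], [4, 5, 14], [7, 11, 13], [9, 12, 15], [10]]


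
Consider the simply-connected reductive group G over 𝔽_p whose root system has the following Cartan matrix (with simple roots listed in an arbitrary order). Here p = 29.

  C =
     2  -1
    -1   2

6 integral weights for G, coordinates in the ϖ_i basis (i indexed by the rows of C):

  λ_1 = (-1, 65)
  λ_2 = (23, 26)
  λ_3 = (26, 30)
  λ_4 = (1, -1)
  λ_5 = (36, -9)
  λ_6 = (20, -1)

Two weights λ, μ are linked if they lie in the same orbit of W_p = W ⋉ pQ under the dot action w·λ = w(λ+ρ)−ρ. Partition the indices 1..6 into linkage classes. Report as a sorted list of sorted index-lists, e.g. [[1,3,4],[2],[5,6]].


C ↔ A_2 under row/col permutation; |W(A_2)| = 6.

Alcove-folded reps (p=29, 6 weights, presented ϖ-order):

  λ_1+ρ ↦ (21, 0);  λ_2+ρ ↦ (2, 5);  λ_3+ρ ↦ (2, 0);  λ_4+ρ ↦ (2, 0);  λ_5+ρ ↦ (21, 0);  λ_6+ρ ↦ (21, 0)

These 6 weights hit 3 W_29-dot-orbits; sizes (3, 1, 2):

[[1, 5, 6], [2], [3, 4]]


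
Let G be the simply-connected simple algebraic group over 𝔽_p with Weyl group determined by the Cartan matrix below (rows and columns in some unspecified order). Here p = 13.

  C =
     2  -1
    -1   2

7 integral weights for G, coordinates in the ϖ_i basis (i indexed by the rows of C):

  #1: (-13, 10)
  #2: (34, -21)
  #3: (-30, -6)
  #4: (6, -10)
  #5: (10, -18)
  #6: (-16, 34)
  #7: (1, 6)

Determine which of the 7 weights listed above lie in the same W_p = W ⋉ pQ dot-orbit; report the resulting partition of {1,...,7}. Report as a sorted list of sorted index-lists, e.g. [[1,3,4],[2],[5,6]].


Type A_2, rank 2, |W|=6; reorder rows/cols to standard.

λ_j+ρ reflected into Ā_13 (⟨·,θ^∨⟩≤13); 2-tuples as given:

  λ_1+ρ ↦ (11, 1)
  λ_2+ρ ↦ (2, 7)
  λ_3+ρ ↦ (5, 5)
  λ_4+ρ ↦ (2, 7)
  λ_5+ρ ↦ (2, 7)
  λ_6+ρ ↦ (2, 7)
  λ_7+ρ ↦ (2, 7)

These 7 weights hit 3 W_13-dot-orbits; sizes (1, 5, 1):

[[1], [2, 4, 5, 6, 7], [3]]


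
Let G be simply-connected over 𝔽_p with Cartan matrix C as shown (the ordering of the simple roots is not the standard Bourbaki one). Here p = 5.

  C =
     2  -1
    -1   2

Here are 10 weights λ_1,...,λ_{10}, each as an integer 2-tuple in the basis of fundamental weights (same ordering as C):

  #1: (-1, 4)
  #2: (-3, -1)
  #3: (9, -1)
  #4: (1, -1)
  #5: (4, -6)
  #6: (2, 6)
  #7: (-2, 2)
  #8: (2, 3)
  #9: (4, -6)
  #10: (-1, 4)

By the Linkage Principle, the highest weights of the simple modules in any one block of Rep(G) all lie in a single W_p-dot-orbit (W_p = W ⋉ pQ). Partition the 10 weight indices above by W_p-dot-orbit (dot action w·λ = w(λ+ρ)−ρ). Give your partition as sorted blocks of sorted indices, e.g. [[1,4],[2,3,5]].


Root system A_2: the 2×2 matrix C matches after relabeling.

Each λ_j+ρ reduced to Ā_5; 2-tuples below use C's row order:

  λ_1 → (0, 5) · λ_2 → (0, 2) · λ_3 → (0, 5) · λ_4 → (2, 0) · λ_5 → (0, 5) · λ_6 → (2, 0) · λ_7 → (1, 2) · λ_8 → (1, 2) · λ_9 → (0, 5) · λ_10 → (0, 5)

Linkage partition of the 10 weights (4 classes, p=5):

[[1, 3, 5, 9, 10], [2], [4, 6], [7, 8]]


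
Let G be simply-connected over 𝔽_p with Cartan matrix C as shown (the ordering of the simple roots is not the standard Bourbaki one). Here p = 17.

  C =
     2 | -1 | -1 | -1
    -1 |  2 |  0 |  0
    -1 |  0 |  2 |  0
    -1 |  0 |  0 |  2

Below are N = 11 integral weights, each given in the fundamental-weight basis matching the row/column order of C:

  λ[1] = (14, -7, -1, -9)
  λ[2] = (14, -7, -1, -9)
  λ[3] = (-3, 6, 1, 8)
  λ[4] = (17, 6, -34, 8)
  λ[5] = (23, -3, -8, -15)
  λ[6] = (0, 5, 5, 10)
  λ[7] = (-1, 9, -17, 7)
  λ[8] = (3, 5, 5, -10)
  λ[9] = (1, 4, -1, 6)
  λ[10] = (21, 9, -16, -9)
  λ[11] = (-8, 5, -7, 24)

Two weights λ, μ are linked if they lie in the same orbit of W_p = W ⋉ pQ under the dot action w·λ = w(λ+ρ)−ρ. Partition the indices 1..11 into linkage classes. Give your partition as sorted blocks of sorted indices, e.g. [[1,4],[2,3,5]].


Root system D_4: the 4×4 matrix C matches after relabeling.

Alcove-folded reps (p=17, 11 weights, presented ϖ-order):

  λ_1+ρ ↦ (1, 6, 0, 8) · λ_2+ρ ↦ (1, 6, 0, 8) · λ_3+ρ ↦ (2, 5, 0, 7) · λ_4+ρ ↦ (1, 6, 0, 8) · λ_5+ρ ↦ (2, 5, 0, 7) · λ_6+ρ ↦ (5, 1, 1, 4) · λ_7+ρ ↦ (1, 6, 0, 8) · λ_8+ρ ↦ (5, 1, 1, 4) · λ_9+ρ ↦ (2, 5, 0, 7) · λ_10+ρ ↦ (2, 5, 0, 7) · λ_11+ρ ↦ (5, 1, 1, 4)

Partition of {1..11} into 3 W_17-dot-orbits:

[[1, 2, 4, 7], [3, 5, 9, 10], [6, 8, 11]]


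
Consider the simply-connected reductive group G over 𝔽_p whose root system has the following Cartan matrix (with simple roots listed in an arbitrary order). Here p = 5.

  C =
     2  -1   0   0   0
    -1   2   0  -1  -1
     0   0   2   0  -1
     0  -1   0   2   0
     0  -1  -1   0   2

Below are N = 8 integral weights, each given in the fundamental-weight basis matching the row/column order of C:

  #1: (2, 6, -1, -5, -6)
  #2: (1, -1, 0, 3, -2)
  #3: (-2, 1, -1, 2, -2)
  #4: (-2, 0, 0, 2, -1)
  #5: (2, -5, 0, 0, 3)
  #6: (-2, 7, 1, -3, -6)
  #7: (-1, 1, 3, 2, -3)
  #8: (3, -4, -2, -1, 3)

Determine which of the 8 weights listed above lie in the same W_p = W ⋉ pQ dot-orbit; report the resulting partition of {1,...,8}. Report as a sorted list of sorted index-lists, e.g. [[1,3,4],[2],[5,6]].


Root system D_5: the 5×5 matrix C matches after relabeling.

W_5-reps of the 8 weights in Ā_5 (same 5-coord order as C):

  [1] (2, 0, 0, 1, 0);  [2] (1, 0, 1, 3, 0);  [3] (1, 0, 1, 3, 0);  [4] (1, 0, 1, 3, 0);  [5] (1, 0, 1, 3, 0);  [6] (2, 0, 0, 1, 0);  [7] (2, 0, 0, 1, 0);  [8] (1, 0, 1, 3, 0)

The 8 indices split into 2 linkage classes (same alcove rep ⇔ same W_5-dot-orbit):

[[1, 6, 7], [2, 3, 4, 5, 8]]


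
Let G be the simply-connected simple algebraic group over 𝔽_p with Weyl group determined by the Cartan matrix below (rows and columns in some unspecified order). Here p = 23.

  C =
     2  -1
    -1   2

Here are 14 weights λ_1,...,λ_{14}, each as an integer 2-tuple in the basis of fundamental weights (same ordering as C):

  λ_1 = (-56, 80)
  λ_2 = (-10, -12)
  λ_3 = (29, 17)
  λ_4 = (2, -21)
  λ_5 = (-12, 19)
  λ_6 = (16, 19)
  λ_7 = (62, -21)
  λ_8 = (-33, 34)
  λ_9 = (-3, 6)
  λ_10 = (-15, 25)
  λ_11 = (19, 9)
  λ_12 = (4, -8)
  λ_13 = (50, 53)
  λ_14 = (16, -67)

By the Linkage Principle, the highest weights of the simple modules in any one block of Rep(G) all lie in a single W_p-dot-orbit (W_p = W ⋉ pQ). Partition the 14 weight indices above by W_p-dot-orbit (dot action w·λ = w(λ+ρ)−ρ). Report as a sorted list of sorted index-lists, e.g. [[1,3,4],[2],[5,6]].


Dynkin diagram of C (from the 2 off-diagonal −1 entries): A_2.

λ_j+ρ reflected into Ā_23 (⟨·,θ^∨⟩≤23); 2-tuples as given:

  λ_1 → (11, 9)
  λ_2 → (11, 9)
  λ_3 → (2, 5)
  λ_4 → (17, 3)
  λ_5 → (11, 9)
  λ_6 → (3, 6)
  λ_7 → (17, 3)
  λ_8 → (11, 9)
  λ_9 → (2, 5)
  λ_10 → (11, 9)
  λ_11 → (13, 3)
  λ_12 → (2, 5)
  λ_13 → (5, 8)
  λ_14 → (17, 3)

Grouping the 14 weights by Ā_23-representative: 6 linkage classes.

[[1, 2, 5, 8, 10], [3, 9, 12], [4, 7, 14], [6], [11], [13]]
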